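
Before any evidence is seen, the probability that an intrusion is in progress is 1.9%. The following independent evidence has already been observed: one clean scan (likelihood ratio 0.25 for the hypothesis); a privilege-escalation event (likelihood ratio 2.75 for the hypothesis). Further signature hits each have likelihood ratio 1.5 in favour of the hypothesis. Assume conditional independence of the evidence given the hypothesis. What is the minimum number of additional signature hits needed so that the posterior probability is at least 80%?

15

Prior odds = 0.019/0.981 = 19/981.
Combined Bayes factor of the evidence already in hand = 0.25 × 2.75 = 0.6875.
Odds after that evidence = (19/981) × 0.6875 = 209/15696.
Target odds = 0.8/0.2 = 4.
Need 1.5ⁿ ≥ 4 ÷ (209/15696) = 62784/209.
1.5¹⁴ = 4782969/16384 falls short of 62784/209 but 1.5¹⁵ = 14348907/32768 reaches it, so n = 15.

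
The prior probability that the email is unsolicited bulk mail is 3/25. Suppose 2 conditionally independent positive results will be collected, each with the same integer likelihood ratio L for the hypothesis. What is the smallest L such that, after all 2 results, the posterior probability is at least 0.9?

9

Prior odds = 0.12/0.88 = 3/22.
Target odds = 0.9/0.1 = 9.
Need L² ≥ 9 ÷ (3/22) = 66.
8² = 64 < 66 ≤ 81 = 9², so L = 9.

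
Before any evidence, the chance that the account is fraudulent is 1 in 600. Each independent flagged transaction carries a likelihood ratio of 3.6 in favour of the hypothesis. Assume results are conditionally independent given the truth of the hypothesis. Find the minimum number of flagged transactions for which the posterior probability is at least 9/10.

7

Prior odds: (1/600) ÷ (599/600) = 1/599.
Likelihood ratio per flagged transaction = 3.6.
Target odds: 0.9 ÷ 0.1 = 9.
Require 3.6ⁿ ≥ 9 ÷ (1/599) = 5391.
3.6⁶ = 34012224/15625 falls short of 5391 but 3.6⁷ = 612220032/78125 reaches it, so n = 7.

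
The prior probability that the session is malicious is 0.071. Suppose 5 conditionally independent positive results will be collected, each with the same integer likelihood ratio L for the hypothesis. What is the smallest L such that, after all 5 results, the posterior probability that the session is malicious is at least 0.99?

Prior odds = 0.071/0.929 = 71/929.
Target odds = 0.99/0.01 = 99.
Need L⁵ ≥ 99 ÷ (71/929) = 91971/71.
4⁵ = 1024 < 91971/71 ≤ 3125 = 5⁵, so L = 5.

5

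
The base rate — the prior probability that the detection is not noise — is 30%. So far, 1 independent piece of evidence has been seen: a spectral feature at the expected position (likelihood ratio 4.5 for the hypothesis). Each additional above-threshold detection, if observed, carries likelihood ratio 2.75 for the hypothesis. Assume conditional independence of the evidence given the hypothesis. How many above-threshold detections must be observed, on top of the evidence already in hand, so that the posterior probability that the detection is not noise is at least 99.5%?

5

Prior odds = 0.3/0.7 = 3/7.
Bayes factor of the evidence already in hand = 4.5.
Odds after that evidence = (3/7) × 4.5 = 27/14.
Target odds = 0.995/0.005 = 199.
Need 2.75ⁿ ≥ 199 ÷ (27/14) = 2786/27.
2.75⁴ = 57.19140625 falls short of 2786/27 but 2.75⁵ = 161051/1024 reaches it, so n = 5.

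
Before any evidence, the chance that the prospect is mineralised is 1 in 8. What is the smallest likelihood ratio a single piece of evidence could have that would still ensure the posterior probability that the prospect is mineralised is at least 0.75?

Prior odds = 0.125/0.875 = 1/7.
Target odds = 0.75/0.25 = 3.
Required Bayes factor = 3 ÷ (1/7) = 21.

21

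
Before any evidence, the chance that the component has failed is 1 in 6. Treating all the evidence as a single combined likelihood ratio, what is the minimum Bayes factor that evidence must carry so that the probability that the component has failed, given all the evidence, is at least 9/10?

45

Prior odds = (1/6)/(5/6) = 0.2.
Target odds = 0.9/0.1 = 9.
Required Bayes factor = 9 ÷ 0.2 = 45.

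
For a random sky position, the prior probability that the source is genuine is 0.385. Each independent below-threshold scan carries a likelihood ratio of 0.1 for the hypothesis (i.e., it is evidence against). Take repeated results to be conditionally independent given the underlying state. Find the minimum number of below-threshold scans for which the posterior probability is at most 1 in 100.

Prior odds: 0.385 ÷ 0.615 = 77/123.
Likelihood ratio per below-threshold scan = 0.1.
Target odds: 0.01 ÷ 0.99 = 1/99.
Require 0.1ⁿ ≤ 1/99 ÷ (77/123) = 41/2541.
0.1¹ = 0.1 is still above 41/2541 but 0.1² = 0.01 is at or below it, so n = 2.

2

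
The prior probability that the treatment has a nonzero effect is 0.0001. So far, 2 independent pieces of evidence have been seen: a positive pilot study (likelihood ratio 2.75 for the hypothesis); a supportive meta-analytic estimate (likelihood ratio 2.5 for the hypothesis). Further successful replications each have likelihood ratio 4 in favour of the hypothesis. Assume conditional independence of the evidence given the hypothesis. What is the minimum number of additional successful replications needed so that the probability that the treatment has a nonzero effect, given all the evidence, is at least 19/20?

8

Prior odds = 0.0001/0.9999 = 1/9999.
Combined Bayes factor of the evidence already in hand = 2.75 × 2.5 = 6.875.
Odds after that evidence = (1/9999) × 6.875 = 5/7272.
Target odds = 0.95/0.05 = 19.
Need 4ⁿ ≥ 19 ÷ (5/7272) = 27633.6.
4⁷ = 16384 falls short of 27633.6 but 4⁸ = 65536 reaches it, so n = 8.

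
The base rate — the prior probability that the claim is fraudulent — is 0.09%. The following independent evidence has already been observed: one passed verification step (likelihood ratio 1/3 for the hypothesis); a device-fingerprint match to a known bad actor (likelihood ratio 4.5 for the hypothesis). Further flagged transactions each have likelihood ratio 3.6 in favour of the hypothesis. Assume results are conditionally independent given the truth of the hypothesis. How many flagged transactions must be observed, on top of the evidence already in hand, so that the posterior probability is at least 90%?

7

Prior odds = 0.0009/0.9991 = 9/9991.
Combined Bayes factor of the evidence already in hand = (1/3) × 4.5 = 1.5.
Odds after that evidence = (9/9991) × 1.5 = 27/19982.
Target odds = 0.9/0.1 = 9.
Need 3.6ⁿ ≥ 9 ÷ (27/19982) = 19982/3.
3.6⁶ = 34012224/15625 falls short of 19982/3 but 3.6⁷ = 612220032/78125 reaches it, so n = 7.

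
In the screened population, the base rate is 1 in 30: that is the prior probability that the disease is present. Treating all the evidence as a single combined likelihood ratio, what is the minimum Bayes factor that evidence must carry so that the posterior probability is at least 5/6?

145

Prior odds = (1/30)/(29/30) = 1/29.
Target odds = (5/6)/(1/6) = 5.
Required Bayes factor = 5 ÷ (1/29) = 145.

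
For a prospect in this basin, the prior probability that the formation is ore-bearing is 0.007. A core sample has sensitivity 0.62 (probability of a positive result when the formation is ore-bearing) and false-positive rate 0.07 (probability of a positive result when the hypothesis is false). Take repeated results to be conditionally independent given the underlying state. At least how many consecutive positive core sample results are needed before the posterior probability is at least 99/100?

5

Prior odds: 0.007 ÷ 0.993 = 7/993.
Likelihood ratio of a positive result = 0.62/0.07 = 62/7.
Target odds: 0.99 ÷ 0.01 = 99.
Need (7/993) × (62/7)ⁿ ≥ 99, i.e. (62/7)ⁿ ≥ 98307/7.
(62/7)⁴ = 14776336/2401 falls short of 98307/7 but (62/7)⁵ = 916132832/16807 reaches it, so n = 5.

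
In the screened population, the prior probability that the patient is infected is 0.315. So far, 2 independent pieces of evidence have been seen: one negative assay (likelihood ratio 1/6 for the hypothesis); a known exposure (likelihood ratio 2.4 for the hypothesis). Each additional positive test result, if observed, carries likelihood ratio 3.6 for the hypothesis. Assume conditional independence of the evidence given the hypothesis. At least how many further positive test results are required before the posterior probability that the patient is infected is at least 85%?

3

Prior odds = 0.315/0.685 = 63/137.
Combined Bayes factor of the evidence already in hand = (1/6) × 2.4 = 0.4.
Odds after that evidence = (63/137) × 0.4 = 126/685.
Target odds = 0.85/0.15 = 17/3.
Need 3.6ⁿ ≥ 17/3 ÷ (126/685) = 11645/378.
3.6² = 12.96 falls short of 11645/378 but 3.6³ = 46.656 reaches it, so n = 3.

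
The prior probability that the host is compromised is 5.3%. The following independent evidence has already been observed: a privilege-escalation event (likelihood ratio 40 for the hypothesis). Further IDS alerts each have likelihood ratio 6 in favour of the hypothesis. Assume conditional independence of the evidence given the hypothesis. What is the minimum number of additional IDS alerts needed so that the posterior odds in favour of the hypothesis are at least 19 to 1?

Prior odds = 0.053/0.947 = 53/947.
Bayes factor of the evidence already in hand = 40.
Odds after that evidence = (53/947) × 40 = 2120/947.
Target odds = 19.
Need 6ⁿ ≥ 19 ÷ (2120/947) = 17993/2120.
6¹ = 6 falls short of 17993/2120 but 6² = 36 reaches it, so n = 2.

2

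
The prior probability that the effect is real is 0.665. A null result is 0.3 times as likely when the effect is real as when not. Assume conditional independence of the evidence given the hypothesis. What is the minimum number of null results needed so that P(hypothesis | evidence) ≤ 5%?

Prior odds = 0.665/0.335 = 133/67.
Likelihood ratio per null result = 0.3.
Target odds: 0.05 ÷ 0.95 = 1/19.
Require 0.3ⁿ ≤ 1/19 ÷ (133/67) = 67/2527.
0.3³ = 0.027 is still above 67/2527 but 0.3⁴ = 0.0081 is at or below it, so n = 4.

4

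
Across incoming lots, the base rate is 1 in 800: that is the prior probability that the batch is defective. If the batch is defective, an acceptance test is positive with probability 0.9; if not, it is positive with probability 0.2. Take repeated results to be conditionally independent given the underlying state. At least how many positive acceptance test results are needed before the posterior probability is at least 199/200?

8

Prior odds: 0.00125 ÷ 0.99875 = 1/799.
Likelihood ratio of a positive = 0.9/0.2 = 4.5.
Target posterior odds = 0.995/0.005 = 199.
Need (1/799) × 4.5ⁿ ≥ 199, i.e. 4.5ⁿ ≥ 159001.
4.5⁷ = 4782969/128 falls short of 159001 but 4.5⁸ = 43046721/256 reaches it, so n = 8.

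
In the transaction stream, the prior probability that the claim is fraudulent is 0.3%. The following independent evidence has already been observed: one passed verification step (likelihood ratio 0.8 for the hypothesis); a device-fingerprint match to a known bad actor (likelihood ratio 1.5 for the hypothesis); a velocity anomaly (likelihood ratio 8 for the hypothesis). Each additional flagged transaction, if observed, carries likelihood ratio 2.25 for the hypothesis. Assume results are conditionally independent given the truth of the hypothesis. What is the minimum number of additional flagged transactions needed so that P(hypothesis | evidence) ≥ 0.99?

Prior odds = 0.003/0.997 = 3/997.
Combined Bayes factor of the evidence already in hand = 0.8 × 1.5 × 8 = 9.6.
Odds after that evidence = (3/997) × 9.6 = 144/4985.
Target odds = 0.99/0.01 = 99.
Need 2.25ⁿ ≥ 99 ÷ (144/4985) = 3427.1875.
2.25¹⁰ ≈3325.26 falls short of 3427.1875 but 2.25¹¹ ≈7481.83 reaches it, so n = 11.

11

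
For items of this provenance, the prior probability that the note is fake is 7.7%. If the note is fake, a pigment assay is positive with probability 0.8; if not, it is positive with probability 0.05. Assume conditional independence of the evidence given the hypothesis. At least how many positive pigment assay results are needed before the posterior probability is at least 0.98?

3

Prior odds = 0.077/0.923 = 77/923.
Likelihood ratio of a positive = 0.8/0.05 = 16.
Target odds: 0.98 ÷ 0.02 = 49.
Need (77/923) × 16ⁿ ≥ 49, i.e. 16ⁿ ≥ 6461/11.
16² = 256 falls short of 6461/11 but 16³ = 4096 reaches it, so n = 3.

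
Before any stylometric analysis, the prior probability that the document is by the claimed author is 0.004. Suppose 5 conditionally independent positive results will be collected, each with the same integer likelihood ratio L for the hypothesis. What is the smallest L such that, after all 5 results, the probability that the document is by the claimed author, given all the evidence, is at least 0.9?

Prior odds = 0.004/0.996 = 1/249.
Target odds = 0.9/0.1 = 9.
Need L⁵ ≥ 9 ÷ (1/249) = 2241.
4⁵ = 1024 < 2241 ≤ 3125 = 5⁵, so L = 5.

5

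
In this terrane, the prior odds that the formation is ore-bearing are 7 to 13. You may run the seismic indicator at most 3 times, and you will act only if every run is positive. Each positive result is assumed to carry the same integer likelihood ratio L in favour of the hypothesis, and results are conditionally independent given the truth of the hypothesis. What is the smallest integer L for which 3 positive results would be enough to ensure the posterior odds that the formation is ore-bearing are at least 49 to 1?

Prior odds = 7/13.
Target odds = 49.
Need L³ ≥ 49 ÷ (7/13) = 91.
4³ = 64 < 91 ≤ 125 = 5³, so L = 5.

5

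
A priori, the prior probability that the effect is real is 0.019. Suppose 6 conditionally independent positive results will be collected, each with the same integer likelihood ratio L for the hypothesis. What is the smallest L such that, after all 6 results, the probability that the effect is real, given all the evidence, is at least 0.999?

7

Prior odds = 0.019/0.981 = 19/981.
Target odds = 0.999/0.001 = 999.
Need L⁶ ≥ 999 ÷ (19/981) = 980019/19.
6⁶ = 46656 < 980019/19 ≤ 117649 = 7⁶, so L = 7.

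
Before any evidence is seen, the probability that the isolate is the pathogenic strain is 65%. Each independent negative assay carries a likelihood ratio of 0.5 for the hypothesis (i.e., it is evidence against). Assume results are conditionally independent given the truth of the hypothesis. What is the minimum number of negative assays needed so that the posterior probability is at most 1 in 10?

Prior odds: 0.65 ÷ 0.35 = 13/7.
Likelihood ratio per negative assay = 0.5.
Target posterior odds = 0.1/0.9 = 1/9.
Need (13/7) × 0.5ⁿ ≤ 1/9, i.e. 0.5ⁿ ≤ 7/117.
0.5⁴ = 0.0625 is still above 7/117 but 0.5⁵ = 0.03125 is at or below it, so n = 5.

5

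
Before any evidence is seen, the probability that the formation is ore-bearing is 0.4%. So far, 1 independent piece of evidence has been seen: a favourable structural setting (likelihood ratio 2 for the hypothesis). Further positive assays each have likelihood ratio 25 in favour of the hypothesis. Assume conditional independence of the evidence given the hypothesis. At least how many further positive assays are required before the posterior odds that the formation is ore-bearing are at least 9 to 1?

Prior odds = 0.004/0.996 = 1/249.
Bayes factor of the evidence already in hand = 2.
Odds after that evidence = (1/249) × 2 = 2/249.
Target odds = 9.
Need 25ⁿ ≥ 9 ÷ (2/249) = 1120.5.
25² = 625 falls short of 1120.5 but 25³ = 15625 reaches it, so n = 3.

3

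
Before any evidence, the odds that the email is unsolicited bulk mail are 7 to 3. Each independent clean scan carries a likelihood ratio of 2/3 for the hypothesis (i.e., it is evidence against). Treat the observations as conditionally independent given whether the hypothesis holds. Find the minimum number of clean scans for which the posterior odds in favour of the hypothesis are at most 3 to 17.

7

Prior odds = 7/3.
Likelihood ratio per clean scan = 2/3.
Target odds = 3/17.
Require (2/3)ⁿ ≤ 3/17 ÷ (7/3) = 9/119.
(2/3)⁶ = 64/729 is still above 9/119 but (2/3)⁷ = 128/2187 is at or below it, so n = 7.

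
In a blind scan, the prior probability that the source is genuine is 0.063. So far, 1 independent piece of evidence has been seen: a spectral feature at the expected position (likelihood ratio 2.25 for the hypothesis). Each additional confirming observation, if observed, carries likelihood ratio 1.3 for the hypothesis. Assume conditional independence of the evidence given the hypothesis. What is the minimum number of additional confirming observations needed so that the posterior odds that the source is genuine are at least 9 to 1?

Prior odds = 0.063/0.937 = 63/937.
Bayes factor of the evidence already in hand = 2.25.
Odds after that evidence = (63/937) × 2.25 = 567/3748.
Target odds = 9.
Need 1.3ⁿ ≥ 9 ÷ (567/3748) = 3748/63.
1.3¹⁵ ≈51.1859 falls short of 3748/63 but 1.3¹⁶ ≈66.5417 reaches it, so n = 16.

16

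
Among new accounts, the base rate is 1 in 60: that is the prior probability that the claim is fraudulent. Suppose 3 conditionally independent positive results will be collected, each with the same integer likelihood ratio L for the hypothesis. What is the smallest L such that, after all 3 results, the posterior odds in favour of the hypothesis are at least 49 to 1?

Prior odds = (1/60)/(59/60) = 1/59.
Target odds = 49.
Need L³ ≥ 49 ÷ (1/59) = 2891.
14³ = 2744 < 2891 ≤ 3375 = 15³, so L = 15.

15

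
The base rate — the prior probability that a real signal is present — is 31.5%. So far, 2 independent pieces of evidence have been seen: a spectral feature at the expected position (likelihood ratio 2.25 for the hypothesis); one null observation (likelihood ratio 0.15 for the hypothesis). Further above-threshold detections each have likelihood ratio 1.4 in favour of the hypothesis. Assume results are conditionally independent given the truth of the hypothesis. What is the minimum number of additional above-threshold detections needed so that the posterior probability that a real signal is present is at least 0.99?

Prior odds = 0.315/0.685 = 63/137.
Combined Bayes factor of the evidence already in hand = 2.25 × 0.15 = 0.3375.
Odds after that evidence = (63/137) × 0.3375 = 1701/10960.
Target odds = 0.99/0.01 = 99.
Need 1.4ⁿ ≥ 99 ÷ (1701/10960) = 120560/189.
1.4¹⁹ ≈597.63 falls short of 120560/189 but 1.4²⁰ ≈836.683 reaches it, so n = 20.

20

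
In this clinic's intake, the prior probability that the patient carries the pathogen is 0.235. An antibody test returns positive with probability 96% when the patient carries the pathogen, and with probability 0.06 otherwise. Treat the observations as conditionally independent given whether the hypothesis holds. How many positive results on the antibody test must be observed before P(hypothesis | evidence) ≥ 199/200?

Prior odds: 0.235 ÷ 0.765 = 47/153.
Likelihood ratio of a positive result = 0.96/0.06 = 16.
Target odds: 0.995 ÷ 0.005 = 199.
Require 16ⁿ ≥ 199 ÷ (47/153) = 30447/47.
16² = 256 falls short of 30447/47 but 16³ = 4096 reaches it, so n = 3.

3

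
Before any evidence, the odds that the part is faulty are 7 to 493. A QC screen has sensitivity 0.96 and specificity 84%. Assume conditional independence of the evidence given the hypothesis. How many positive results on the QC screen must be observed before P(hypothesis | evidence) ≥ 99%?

5

Prior odds = 7/493.
False-positive rate = 1 − 0.84 = 0.16; likelihood ratio of a positive = 0.96/0.16 = 6.
Target odds: 0.99 ÷ 0.01 = 99.
Need (7/493) × 6ⁿ ≥ 99, i.e. 6ⁿ ≥ 48807/7.
6⁴ = 1296 falls short of 48807/7 but 6⁵ = 7776 reaches it, so n = 5.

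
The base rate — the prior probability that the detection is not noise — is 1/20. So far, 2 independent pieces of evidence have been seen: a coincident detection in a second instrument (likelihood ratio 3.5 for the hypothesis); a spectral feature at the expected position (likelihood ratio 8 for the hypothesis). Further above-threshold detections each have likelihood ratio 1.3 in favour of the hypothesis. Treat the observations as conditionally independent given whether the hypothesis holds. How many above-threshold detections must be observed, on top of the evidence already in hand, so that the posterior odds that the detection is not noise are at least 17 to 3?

6

Prior odds = 0.05/0.95 = 1/19.
Combined Bayes factor of the evidence already in hand = 3.5 × 8 = 28.
Odds after that evidence = (1/19) × 28 = 28/19.
Target odds = 17/3.
Need 1.3ⁿ ≥ 17/3 ÷ (28/19) = 323/84.
1.3⁵ = 371293/100000 falls short of 323/84 but 1.3⁶ = 4826809/1000000 reaches it, so n = 6.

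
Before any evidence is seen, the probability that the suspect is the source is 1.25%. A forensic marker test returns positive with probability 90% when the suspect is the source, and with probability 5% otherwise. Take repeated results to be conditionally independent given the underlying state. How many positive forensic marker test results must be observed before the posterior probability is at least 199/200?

4

Prior odds: 0.0125 ÷ 0.9875 = 1/79.
Likelihood ratio of a positive result = 0.9/0.05 = 18.
Target posterior odds = 0.995/0.005 = 199.
Require 18ⁿ ≥ 199 ÷ (1/79) = 15721.
18³ = 5832 falls short of 15721 but 18⁴ = 104976 reaches it, so n = 4.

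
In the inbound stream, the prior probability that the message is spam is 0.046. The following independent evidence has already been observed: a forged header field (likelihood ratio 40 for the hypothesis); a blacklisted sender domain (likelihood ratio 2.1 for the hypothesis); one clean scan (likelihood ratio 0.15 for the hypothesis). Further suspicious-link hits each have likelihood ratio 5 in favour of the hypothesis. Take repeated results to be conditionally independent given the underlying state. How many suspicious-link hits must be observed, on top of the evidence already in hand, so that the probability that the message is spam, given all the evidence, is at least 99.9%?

5

Prior odds = 0.046/0.954 = 23/477.
Combined Bayes factor of the evidence already in hand = 40 × 2.1 × 0.15 = 12.6.
Odds after that evidence = (23/477) × 12.6 = 161/265.
Target odds = 0.999/0.001 = 999.
Need 5ⁿ ≥ 999 ÷ (161/265) = 264735/161.
5⁴ = 625 falls short of 264735/161 but 5⁵ = 3125 reaches it, so n = 5.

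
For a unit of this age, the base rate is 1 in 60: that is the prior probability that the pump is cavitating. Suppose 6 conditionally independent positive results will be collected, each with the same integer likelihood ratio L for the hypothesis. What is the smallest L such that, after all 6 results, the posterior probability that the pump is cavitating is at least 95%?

4

Prior odds = (1/60)/(59/60) = 1/59.
Target odds = 0.95/0.05 = 19.
Need L⁶ ≥ 19 ÷ (1/59) = 1121.
3⁶ = 729 < 1121 ≤ 4096 = 4⁶, so L = 4.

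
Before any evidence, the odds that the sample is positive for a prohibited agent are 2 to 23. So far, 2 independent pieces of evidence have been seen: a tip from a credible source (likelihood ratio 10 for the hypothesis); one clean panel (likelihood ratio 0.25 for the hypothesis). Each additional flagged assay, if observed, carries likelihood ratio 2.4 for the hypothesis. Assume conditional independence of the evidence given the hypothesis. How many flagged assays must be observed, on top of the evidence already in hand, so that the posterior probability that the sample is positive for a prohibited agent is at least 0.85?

4

Prior odds = 2/23.
Combined Bayes factor of the evidence already in hand = 10 × 0.25 = 2.5.
Odds after that evidence = (2/23) × 2.5 = 5/23.
Target odds = 0.85/0.15 = 17/3.
Need 2.4ⁿ ≥ 17/3 ÷ (5/23) = 391/15.
2.4³ = 13.824 falls short of 391/15 but 2.4⁴ = 33.1776 reaches it, so n = 4.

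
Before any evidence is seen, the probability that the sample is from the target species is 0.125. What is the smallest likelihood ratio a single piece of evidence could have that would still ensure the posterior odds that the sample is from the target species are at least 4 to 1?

Prior odds = 0.125/0.875 = 1/7.
Target odds = 4.
Required Bayes factor = 4 ÷ (1/7) = 28.

28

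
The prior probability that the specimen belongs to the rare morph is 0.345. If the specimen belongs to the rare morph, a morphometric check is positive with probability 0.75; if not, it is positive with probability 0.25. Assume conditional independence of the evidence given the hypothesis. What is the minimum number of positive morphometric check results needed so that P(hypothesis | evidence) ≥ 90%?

3

Prior odds = 0.345/0.655 = 69/131.
Likelihood ratio of a positive = 0.75/0.25 = 3.
Target posterior odds = 0.9/0.1 = 9.
Need (69/131) × 3ⁿ ≥ 9, i.e. 3ⁿ ≥ 393/23.
3² = 9 falls short of 393/23 but 3³ = 27 reaches it, so n = 3.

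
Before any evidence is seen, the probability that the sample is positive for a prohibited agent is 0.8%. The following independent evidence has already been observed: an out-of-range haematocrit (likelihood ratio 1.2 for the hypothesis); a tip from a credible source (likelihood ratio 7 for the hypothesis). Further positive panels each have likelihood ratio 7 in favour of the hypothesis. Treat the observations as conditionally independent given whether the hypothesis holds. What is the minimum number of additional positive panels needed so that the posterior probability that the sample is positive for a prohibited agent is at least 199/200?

Prior odds = 0.008/0.992 = 1/124.
Combined Bayes factor of the evidence already in hand = 1.2 × 7 = 8.4.
Odds after that evidence = (1/124) × 8.4 = 21/310.
Target odds = 0.995/0.005 = 199.
Need 7ⁿ ≥ 199 ÷ (21/310) = 61690/21.
7⁴ = 2401 falls short of 61690/21 but 7⁵ = 16807 reaches it, so n = 5.

5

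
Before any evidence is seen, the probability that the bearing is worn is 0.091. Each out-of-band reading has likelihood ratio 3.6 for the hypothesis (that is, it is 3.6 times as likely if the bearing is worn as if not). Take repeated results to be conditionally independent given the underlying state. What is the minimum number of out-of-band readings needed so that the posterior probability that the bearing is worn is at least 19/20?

5

Prior odds: 0.091 ÷ 0.909 = 91/909.
Likelihood ratio per out-of-band reading = 3.6.
Target odds: 0.95 ÷ 0.05 = 19.
Require 3.6ⁿ ≥ 19 ÷ (91/909) = 17271/91.
3.6⁴ = 167.9616 falls short of 17271/91 but 3.6⁵ = 604.66176 reaches it, so n = 5.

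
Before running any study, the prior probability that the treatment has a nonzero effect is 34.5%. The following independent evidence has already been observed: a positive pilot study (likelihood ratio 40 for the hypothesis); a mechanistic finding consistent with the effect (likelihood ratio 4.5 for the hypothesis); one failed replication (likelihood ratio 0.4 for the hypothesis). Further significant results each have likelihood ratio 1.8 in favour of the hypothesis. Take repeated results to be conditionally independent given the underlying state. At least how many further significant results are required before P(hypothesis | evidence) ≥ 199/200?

Prior odds = 0.345/0.655 = 69/131.
Combined Bayes factor of the evidence already in hand = 40 × 4.5 × 0.4 = 72.
Odds after that evidence = (69/131) × 72 = 4968/131.
Target odds = 0.995/0.005 = 199.
Need 1.8ⁿ ≥ 199 ÷ (4968/131) = 26069/4968.
1.8² = 3.24 falls short of 26069/4968 but 1.8³ = 5.832 reaches it, so n = 3.

3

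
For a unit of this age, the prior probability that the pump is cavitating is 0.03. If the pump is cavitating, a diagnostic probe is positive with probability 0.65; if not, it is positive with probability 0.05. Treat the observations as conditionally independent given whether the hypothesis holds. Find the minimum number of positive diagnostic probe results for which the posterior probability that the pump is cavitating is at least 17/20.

3

Prior odds: 0.03 ÷ 0.97 = 3/97.
Likelihood ratio of a positive = 0.65/0.05 = 13.
Target odds: 0.85 ÷ 0.15 = 17/3.
Require 13ⁿ ≥ 17/3 ÷ (3/97) = 1649/9.
13² = 169 falls short of 1649/9 but 13³ = 2197 reaches it, so n = 3.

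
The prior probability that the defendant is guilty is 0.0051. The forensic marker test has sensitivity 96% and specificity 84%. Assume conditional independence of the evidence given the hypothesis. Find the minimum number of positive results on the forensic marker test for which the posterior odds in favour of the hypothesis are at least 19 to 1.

Prior odds: 0.0051 ÷ 0.9949 = 51/9949.
False-positive rate = 1 − 0.84 = 0.16; likelihood ratio of a positive = 0.96/0.16 = 6.
Target odds = 19.
Need (51/9949) × 6ⁿ ≥ 19, i.e. 6ⁿ ≥ 189031/51.
6⁴ = 1296 falls short of 189031/51 but 6⁵ = 7776 reaches it, so n = 5.

5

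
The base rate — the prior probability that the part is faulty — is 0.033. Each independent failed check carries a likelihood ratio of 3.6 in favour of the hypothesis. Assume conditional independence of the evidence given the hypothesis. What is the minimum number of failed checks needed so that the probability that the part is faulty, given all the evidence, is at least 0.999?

Prior odds = 0.033/0.967 = 33/967.
Likelihood ratio per failed check = 3.6.
Target odds: 0.999 ÷ 0.001 = 999.
Require 3.6ⁿ ≥ 999 ÷ (33/967) = 322011/11.
3.6⁸ ≈28211.1 falls short of 322011/11 but 3.6⁹ ≈101560 reaches it, so n = 9.

9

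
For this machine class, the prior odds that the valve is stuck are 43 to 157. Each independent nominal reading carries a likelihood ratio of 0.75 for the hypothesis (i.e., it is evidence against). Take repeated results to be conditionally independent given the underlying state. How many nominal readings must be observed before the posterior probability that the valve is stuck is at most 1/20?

6

Prior odds = 43/157.
Likelihood ratio per nominal reading = 0.75.
Target odds: 0.05 ÷ 0.95 = 1/19.
Require 0.75ⁿ ≤ 1/19 ÷ (43/157) = 157/817.
0.75⁵ = 243/1024 is still above 157/817 but 0.75⁶ = 729/4096 is at or below it, so n = 6.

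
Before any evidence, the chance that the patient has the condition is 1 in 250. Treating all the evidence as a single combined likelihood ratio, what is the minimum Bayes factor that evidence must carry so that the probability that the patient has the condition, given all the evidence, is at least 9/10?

2241

Prior odds = 0.004/0.996 = 1/249.
Target odds = 0.9/0.1 = 9.
Required Bayes factor = 9 ÷ (1/249) = 2241.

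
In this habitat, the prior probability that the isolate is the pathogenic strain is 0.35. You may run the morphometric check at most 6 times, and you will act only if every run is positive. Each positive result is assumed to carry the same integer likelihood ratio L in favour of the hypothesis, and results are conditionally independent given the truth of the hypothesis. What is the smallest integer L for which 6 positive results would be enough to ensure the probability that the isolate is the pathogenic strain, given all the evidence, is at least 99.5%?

3

Prior odds = 0.35/0.65 = 7/13.
Target odds = 0.995/0.005 = 199.
Need L⁶ ≥ 199 ÷ (7/13) = 2587/7.
2⁶ = 64 < 2587/7 ≤ 729 = 3⁶, so L = 3.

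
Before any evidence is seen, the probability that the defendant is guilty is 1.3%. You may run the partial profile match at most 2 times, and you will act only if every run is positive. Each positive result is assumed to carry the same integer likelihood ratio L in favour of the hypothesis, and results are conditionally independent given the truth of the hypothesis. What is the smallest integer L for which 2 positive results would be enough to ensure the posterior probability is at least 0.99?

87

Prior odds = 0.013/0.987 = 13/987.
Target odds = 0.99/0.01 = 99.
Need L² ≥ 99 ÷ (13/987) = 97713/13.
86² = 7396 < 97713/13 ≤ 7569 = 87², so L = 87.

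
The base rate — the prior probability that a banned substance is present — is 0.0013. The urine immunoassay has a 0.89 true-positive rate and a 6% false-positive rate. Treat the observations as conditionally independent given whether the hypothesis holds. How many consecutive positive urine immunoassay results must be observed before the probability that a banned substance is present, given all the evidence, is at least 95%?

Prior odds = 0.0013/0.9987 = 13/9987.
Likelihood ratio of a positive result = 0.89/0.06 = 89/6.
Target posterior odds = 0.95/0.05 = 19.
Need (13/9987) × (89/6)ⁿ ≥ 19, i.e. (89/6)ⁿ ≥ 189753/13.
(89/6)³ = 704969/216 falls short of 189753/13 but (89/6)⁴ = 62742241/1296 reaches it, so n = 4.

4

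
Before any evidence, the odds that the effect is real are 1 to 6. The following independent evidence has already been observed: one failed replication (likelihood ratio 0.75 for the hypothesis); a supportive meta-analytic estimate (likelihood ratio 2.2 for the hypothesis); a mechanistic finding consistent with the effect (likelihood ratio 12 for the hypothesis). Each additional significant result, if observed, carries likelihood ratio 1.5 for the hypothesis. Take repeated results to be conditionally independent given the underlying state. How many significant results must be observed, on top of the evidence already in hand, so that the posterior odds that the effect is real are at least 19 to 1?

5

Prior odds = 1/6.
Combined Bayes factor of the evidence already in hand = 0.75 × 2.2 × 12 = 19.8.
Odds after that evidence = (1/6) × 19.8 = 3.3.
Target odds = 19.
Need 1.5ⁿ ≥ 19 ÷ 3.3 = 190/33.
1.5⁴ = 5.0625 falls short of 190/33 but 1.5⁵ = 7.59375 reaches it, so n = 5.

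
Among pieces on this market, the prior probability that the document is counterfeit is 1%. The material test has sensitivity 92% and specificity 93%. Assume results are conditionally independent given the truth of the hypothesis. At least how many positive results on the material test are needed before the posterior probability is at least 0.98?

Prior odds = 0.01/0.99 = 1/99.
False-positive rate = 1 − 0.93 = 0.07; likelihood ratio of a positive = 0.92/0.07 = 92/7.
Target posterior odds = 0.98/0.02 = 49.
Require (92/7)ⁿ ≥ 49 ÷ (1/99) = 4851.
(92/7)³ = 778688/343 falls short of 4851 but (92/7)⁴ = 71639296/2401 reaches it, so n = 4.

4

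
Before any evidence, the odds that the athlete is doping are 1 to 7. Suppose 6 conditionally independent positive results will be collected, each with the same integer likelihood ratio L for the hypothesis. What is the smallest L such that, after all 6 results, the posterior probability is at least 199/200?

4

Prior odds = 1/7.
Target odds = 0.995/0.005 = 199.
Need L⁶ ≥ 199 ÷ (1/7) = 1393.
3⁶ = 729 < 1393 ≤ 4096 = 4⁶, so L = 4.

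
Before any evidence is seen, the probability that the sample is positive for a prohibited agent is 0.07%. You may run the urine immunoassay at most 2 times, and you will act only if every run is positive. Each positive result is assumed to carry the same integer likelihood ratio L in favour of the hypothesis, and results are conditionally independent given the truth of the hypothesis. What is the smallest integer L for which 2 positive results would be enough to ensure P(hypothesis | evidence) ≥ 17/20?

Prior odds = 0.0007/0.9993 = 7/9993.
Target odds = 0.85/0.15 = 17/3.
Need L² ≥ 17/3 ÷ (7/9993) = 56627/7.
89² = 7921 < 56627/7 ≤ 8100 = 90², so L = 90.

90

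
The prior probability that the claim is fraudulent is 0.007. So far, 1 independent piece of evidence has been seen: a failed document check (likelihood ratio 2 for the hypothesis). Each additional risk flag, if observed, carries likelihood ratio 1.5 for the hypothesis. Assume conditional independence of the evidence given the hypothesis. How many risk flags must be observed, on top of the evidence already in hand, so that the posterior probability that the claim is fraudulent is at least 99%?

Prior odds = 0.007/0.993 = 7/993.
Bayes factor of the evidence already in hand = 2.
Odds after that evidence = (7/993) × 2 = 14/993.
Target odds = 0.99/0.01 = 99.
Need 1.5ⁿ ≥ 99 ÷ (14/993) = 98307/14.
1.5²¹ ≈4987.89 falls short of 98307/14 but 1.5²² ≈7481.83 reaches it, so n = 22.

22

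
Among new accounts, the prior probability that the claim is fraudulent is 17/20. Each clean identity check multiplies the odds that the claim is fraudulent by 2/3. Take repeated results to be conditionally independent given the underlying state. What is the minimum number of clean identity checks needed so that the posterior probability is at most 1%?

Prior odds = 0.85/0.15 = 17/3.
Likelihood ratio per clean identity check = 2/3.
Target posterior odds = 0.01/0.99 = 1/99.
Require (2/3)ⁿ ≤ 1/99 ÷ (17/3) = 1/561.
(2/3)¹⁵ = 32768/14348907 is still above 1/561 but (2/3)¹⁶ = 65536/43046721 is at or below it, so n = 16.

16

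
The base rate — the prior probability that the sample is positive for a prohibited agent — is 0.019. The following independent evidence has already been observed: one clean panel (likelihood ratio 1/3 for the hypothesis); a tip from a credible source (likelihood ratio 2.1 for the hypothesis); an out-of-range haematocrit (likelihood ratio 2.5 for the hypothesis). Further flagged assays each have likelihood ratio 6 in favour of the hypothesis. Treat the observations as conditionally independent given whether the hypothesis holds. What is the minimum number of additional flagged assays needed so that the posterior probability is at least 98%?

Prior odds = 0.019/0.981 = 19/981.
Combined Bayes factor of the evidence already in hand = (1/3) × 2.1 × 2.5 = 1.75.
Odds after that evidence = (19/981) × 1.75 = 133/3924.
Target odds = 0.98/0.02 = 49.
Need 6ⁿ ≥ 49 ÷ (133/3924) = 27468/19.
6⁴ = 1296 falls short of 27468/19 but 6⁵ = 7776 reaches it, so n = 5.

5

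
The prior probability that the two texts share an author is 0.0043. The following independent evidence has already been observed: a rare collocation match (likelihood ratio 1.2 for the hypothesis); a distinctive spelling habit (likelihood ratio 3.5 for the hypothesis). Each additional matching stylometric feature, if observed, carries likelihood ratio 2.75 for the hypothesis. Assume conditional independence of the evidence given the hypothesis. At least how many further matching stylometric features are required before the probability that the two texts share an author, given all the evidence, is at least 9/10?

Prior odds = 0.0043/0.9957 = 43/9957.
Combined Bayes factor of the evidence already in hand = 1.2 × 3.5 = 4.2.
Odds after that evidence = (43/9957) × 4.2 = 301/16595.
Target odds = 0.9/0.1 = 9.
Need 2.75ⁿ ≥ 9 ÷ (301/16595) = 149355/301.
2.75⁶ = 1771561/4096 falls short of 149355/301 but 2.75⁷ = 19487171/16384 reaches it, so n = 7.

7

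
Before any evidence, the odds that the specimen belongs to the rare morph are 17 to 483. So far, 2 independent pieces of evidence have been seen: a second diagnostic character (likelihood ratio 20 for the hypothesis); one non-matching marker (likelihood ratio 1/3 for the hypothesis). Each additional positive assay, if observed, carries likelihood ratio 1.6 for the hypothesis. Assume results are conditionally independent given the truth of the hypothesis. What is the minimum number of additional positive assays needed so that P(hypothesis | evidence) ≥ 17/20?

Prior odds = 17/483.
Combined Bayes factor of the evidence already in hand = 20 × (1/3) = 20/3.
Odds after that evidence = (17/483) × 20/3 = 340/1449.
Target odds = 0.85/0.15 = 17/3.
Need 1.6ⁿ ≥ 17/3 ÷ (340/1449) = 24.15.
1.6⁶ = 262144/15625 falls short of 24.15 but 1.6⁷ = 2097152/78125 reaches it, so n = 7.

7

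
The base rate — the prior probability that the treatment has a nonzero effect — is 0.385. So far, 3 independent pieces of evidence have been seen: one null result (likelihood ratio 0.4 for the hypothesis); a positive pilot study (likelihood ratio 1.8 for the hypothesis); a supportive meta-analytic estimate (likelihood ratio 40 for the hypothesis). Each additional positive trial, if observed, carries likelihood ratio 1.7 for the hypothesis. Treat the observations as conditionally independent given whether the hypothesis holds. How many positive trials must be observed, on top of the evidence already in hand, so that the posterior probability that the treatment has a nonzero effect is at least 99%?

Prior odds = 0.385/0.615 = 77/123.
Combined Bayes factor of the evidence already in hand = 0.4 × 1.8 × 40 = 28.8.
Odds after that evidence = (77/123) × 28.8 = 3696/205.
Target odds = 0.99/0.01 = 99.
Need 1.7ⁿ ≥ 99 ÷ (3696/205) = 615/112.
1.7³ = 4.913 falls short of 615/112 but 1.7⁴ = 8.3521 reaches it, so n = 4.

4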